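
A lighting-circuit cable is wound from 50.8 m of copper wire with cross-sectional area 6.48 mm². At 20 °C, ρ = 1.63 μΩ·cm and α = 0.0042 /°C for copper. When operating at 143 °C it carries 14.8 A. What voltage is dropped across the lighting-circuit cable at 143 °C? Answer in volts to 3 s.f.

2.87 V

ρ = 1.63 μΩ·cm = 1.63×10^-8 Ω·m
A = 6.48 mm² = 6.480e-06 m²
R₍20₎ = ρL/A = (1.63×10^-8)(50.8)/(6.480e-06) = 0.1278 Ω
R₍143₎ = R₍20₎(1 + αΔT) = 0.1278 × (1 + 0.0042×123) = 0.1938 Ω
V = IR = 14.8 × 0.1938 = 2.87 V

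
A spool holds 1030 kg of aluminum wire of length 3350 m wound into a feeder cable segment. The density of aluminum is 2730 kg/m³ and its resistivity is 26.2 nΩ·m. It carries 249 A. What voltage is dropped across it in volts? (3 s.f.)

ρ = 26.2 nΩ·m = 2.62×10^-8 Ω·m
A = m/(density·L) = 1030/(2730×3350) = 1.1262e-04 m²
R = ρL/A = (2.62×10^-8)(3350)/(1.1262e-04) = 0.7793 Ω
V = IR = 249 × 0.7793 = 194 V

194 V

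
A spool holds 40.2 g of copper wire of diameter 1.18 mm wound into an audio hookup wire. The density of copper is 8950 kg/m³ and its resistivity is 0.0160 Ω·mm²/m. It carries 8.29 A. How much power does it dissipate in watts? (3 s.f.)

4.13 W

ρ = 0.0160 Ω·mm²/m = 1.60×10^-8 Ω·m
A = π(d/2)² = π(5.9000e-04 m)² = 1.0936e-06 m²
L = m/(density·A) = 0.0402/(8950×1.0936e-06) = 4.107 m
R = ρL/A = (1.60×10^-8)(4.107)/(1.0936e-06) = 0.06009 Ω
P = I²R = (8.29)² × 0.06009 = 4.13 W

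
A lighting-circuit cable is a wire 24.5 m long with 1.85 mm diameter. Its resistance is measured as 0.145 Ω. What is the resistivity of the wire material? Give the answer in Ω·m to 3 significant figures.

1.59×10^-8 Ω·m

A = π(d/2)² = π(9.2500e-04 m)² = 2.688e-06 m²
ρ = RA/L = (0.145)(2.688e-06)/(24.5) = 1.59×10^-8 Ω·m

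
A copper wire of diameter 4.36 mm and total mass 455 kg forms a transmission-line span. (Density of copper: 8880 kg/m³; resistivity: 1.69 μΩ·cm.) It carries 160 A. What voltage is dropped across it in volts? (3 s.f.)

622 V

ρ = 1.69 μΩ·cm = 1.69×10^-8 Ω·m
A = π(d/2)² = π(2.1800e-03 m)² = 1.4930e-05 m²
L = m/(density·A) = 455/(8880×1.4930e-05) = 3432 m
R = ρL/A = (1.69×10^-8)(3432)/(1.4930e-05) = 3.885 Ω
V = IR = 160 × 3.885 = 622 V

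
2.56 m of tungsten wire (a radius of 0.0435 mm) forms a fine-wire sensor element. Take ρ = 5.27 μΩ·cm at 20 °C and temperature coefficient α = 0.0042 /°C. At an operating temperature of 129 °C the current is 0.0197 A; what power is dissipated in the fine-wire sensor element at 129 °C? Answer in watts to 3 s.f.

0.0128 W

ρ = 5.27 μΩ·cm = 5.27×10^-8 Ω·m
A = πr² = π(4.3500e-05 m)² = 5.945e-09 m²
R₍20₎ = ρL/A = (5.27×10^-8)(2.56)/(5.945e-09) = 22.69 Ω
R₍129₎ = R₍20₎(1 + αΔT) = 22.69 × (1 + 0.0042×109) = 33.08 Ω
P = I²R = (0.0197)² × 33.08 = 0.0128 W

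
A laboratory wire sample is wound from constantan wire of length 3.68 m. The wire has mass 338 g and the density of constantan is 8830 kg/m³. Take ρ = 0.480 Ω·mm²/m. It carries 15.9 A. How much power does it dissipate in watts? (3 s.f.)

ρ = 0.480 Ω·mm²/m = 4.80×10^-7 Ω·m
A = m/(density·L) = 0.338/(8830×3.68) = 1.0402e-05 m²
R = ρL/A = (4.80×10^-7)(3.68)/(1.0402e-05) = 0.1698 Ω
P = I²R = (15.9)² × 0.1698 = 42.9 W

42.9 W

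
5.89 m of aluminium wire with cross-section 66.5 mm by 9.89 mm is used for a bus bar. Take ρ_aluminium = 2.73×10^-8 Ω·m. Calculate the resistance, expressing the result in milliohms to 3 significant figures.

A = 66.5 × 9.89 mm² = 658 mm² = 6.577e-04 m²
R = ρL/A = (2.73×10^-8)(5.89 m)/(6.577e-04 m²) = 0.244 mΩ

0.244 mΩ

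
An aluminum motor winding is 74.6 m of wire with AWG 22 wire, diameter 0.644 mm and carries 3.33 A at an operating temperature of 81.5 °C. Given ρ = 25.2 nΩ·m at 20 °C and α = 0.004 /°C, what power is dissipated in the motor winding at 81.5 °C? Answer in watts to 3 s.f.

79.7 W

ρ = 25.2 nΩ·m = 2.52×10^-8 Ω·m
A = π(0.644/2 mm)² = π(3.2200e-04 m)² = 3.257e-07 m²
R₍20₎ = ρL/A = (2.52×10^-8)(74.6)/(3.257e-07) = 5.771 Ω
R₍81.5₎ = R₍20₎(1 + αΔT) = 5.771 × (1 + 0.004×61.5) = 7.191 Ω
P = I²R = (3.33)² × 7.191 = 79.7 W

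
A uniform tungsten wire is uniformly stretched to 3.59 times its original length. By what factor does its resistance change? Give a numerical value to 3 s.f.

12.9

Volume constant ⇒ A' = A/k with k = 3.59. R' = ρ(kL)/(A/k) = k²R.
Factor = 12.9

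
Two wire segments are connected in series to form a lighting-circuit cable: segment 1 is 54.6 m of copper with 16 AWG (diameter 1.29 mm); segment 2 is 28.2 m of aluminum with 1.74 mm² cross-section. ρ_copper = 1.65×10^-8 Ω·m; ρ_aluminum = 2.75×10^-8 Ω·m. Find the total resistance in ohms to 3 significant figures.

Segment 1: A = π(1.29/2 mm)² = π(6.4500e-04 m)² = 1.307e-06 m²
R₁ = ρL/A = (1.65×10^-8)(54.6)/(1.307e-06) = 0.6893 Ω
Segment 2: A = 1.74 mm² = 1.740e-06 m²
R₂ = (2.75×10^-8)(28.2)/(1.740e-06) = 0.4457 Ω
R = R₁ + R₂ = 1.13 Ω

1.13 Ω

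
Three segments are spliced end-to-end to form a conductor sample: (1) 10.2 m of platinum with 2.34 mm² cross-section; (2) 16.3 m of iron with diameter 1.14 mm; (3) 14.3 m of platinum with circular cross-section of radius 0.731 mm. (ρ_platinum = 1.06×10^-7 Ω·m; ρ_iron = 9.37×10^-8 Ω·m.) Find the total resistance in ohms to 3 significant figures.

2.86 Ω

Seg 1: A = 2.34 mm² = 2.340e-06 m²
R_1 = (1.06×10^-7)(10.2)/(2.340e-06) = 0.4621 Ω
Seg 2: A = π(d/2)² = π(5.7000e-04 m)² = 1.021e-06 m²
R_2 = (9.37×10^-8)(16.3)/(1.021e-06) = 1.496 Ω
Seg 3: A = πr² = π(7.3100e-04 m)² = 1.679e-06 m²
R_3 = (1.06×10^-7)(14.3)/(1.679e-06) = 0.9029 Ω
R_total = R_1 + R_2 + R_3 = 2.86 Ω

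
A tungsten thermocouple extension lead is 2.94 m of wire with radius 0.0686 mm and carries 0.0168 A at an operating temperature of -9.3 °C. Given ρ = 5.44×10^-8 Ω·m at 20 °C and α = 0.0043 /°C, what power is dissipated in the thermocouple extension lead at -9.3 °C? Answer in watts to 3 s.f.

0.00267 W

A = πr² = π(6.8600e-05 m)² = 1.478e-08 m²
R₍20₎ = ρL/A = (5.44×10^-8)(2.94)/(1.478e-08) = 10.82 Ω
R₍-9.3₎ = R₍20₎(1 + αΔT) = 10.82 × (1 + 0.0043×-29.3) = 9.455 Ω
P = I²R = (0.0168)² × 9.455 = 0.00267 W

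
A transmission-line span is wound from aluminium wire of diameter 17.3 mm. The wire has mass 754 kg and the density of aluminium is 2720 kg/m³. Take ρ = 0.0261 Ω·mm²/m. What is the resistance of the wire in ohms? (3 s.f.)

0.131 Ω

ρ = 0.0261 Ω·mm²/m = 2.61×10^-8 Ω·m
A = π(d/2)² = π(8.6500e-03 m)² = 2.3506e-04 m²
L = m/(density·A) = 754/(2720×2.3506e-04) = 1179 m
R = ρL/A = (2.61×10^-8)(1179)/(2.3506e-04) = 0.131 Ω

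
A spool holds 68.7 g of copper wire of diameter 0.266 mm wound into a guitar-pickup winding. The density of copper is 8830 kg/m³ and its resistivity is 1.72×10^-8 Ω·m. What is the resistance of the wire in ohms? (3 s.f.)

43.3 Ω

A = π(d/2)² = π(1.3300e-04 m)² = 5.5572e-08 m²
L = m/(density·A) = 0.0687/(8830×5.5572e-08) = 140 m
R = ρL/A = (1.72×10^-8)(140)/(5.5572e-08) = 43.3 Ω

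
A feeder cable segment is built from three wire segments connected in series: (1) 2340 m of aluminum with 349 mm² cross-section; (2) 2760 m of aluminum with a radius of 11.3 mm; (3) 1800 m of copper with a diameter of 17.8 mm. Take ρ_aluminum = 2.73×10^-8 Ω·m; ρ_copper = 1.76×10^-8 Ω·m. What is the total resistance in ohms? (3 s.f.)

0.498 Ω

Seg 1: A = 349 mm² = 3.490e-04 m²
R_1 = (2.73×10^-8)(2340)/(3.490e-04) = 0.183 Ω
Seg 2: A = πr² = π(1.1300e-02 m)² = 4.011e-04 m²
R_2 = (2.73×10^-8)(2760)/(4.011e-04) = 0.1878 Ω
Seg 3: A = π(d/2)² = π(8.9000e-03 m)² = 2.488e-04 m²
R_3 = (1.76×10^-8)(1800)/(2.488e-04) = 0.1273 Ω
R_total = R_1 + R_2 + R_3 = 0.498 Ω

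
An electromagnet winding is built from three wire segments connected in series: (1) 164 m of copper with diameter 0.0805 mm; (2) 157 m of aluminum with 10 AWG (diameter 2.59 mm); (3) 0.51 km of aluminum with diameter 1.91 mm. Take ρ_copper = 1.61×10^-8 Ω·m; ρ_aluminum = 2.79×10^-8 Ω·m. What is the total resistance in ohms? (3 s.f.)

Seg 1: A = π(d/2)² = π(4.0250e-05 m)² = 5.090e-09 m²
R_1 = (1.61×10^-8)(164)/(5.090e-09) = 518.8 Ω
Seg 2: A = π(2.59/2 mm)² = π(1.2950e-03 m)² = 5.269e-06 m²
R_2 = (2.79×10^-8)(157)/(5.269e-06) = 0.8314 Ω
Seg 3: A = π(d/2)² = π(9.5500e-04 m)² = 2.865e-06 m²
R_3 = (2.79×10^-8)(510)/(2.865e-06) = 4.966 Ω
R_total = R_1 + R_2 + R_3 = 525 Ω

525 Ω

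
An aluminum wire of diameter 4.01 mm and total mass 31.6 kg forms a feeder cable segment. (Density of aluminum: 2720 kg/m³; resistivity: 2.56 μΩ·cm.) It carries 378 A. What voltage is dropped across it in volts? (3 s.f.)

ρ = 2.56 μΩ·cm = 2.56×10^-8 Ω·m
A = π(d/2)² = π(2.0050e-03 m)² = 1.2629e-05 m²
L = m/(density·A) = 31.6/(2720×1.2629e-05) = 919.9 m
R = ρL/A = (2.56×10^-8)(919.9)/(1.2629e-05) = 1.865 Ω
V = IR = 378 × 1.865 = 705 V

705 V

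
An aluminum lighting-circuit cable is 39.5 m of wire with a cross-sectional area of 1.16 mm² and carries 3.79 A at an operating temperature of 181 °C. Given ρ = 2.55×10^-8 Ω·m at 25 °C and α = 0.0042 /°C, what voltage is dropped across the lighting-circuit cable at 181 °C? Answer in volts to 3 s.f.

A = 1.16 mm² = 1.160e-06 m²
R₍25₎ = ρL/A = (2.55×10^-8)(39.5)/(1.160e-06) = 0.8683 Ω
R₍181₎ = R₍25₎(1 + αΔT) = 0.8683 × (1 + 0.0042×156) = 1.437 Ω
V = IR = 3.79 × 1.437 = 5.45 V

5.45 V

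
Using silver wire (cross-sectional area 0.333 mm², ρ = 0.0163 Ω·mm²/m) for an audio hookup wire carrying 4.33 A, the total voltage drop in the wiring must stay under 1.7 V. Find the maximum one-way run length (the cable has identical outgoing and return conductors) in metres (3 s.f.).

4.01 m

ρ = 0.0163 Ω·mm²/m = 1.63×10^-8 Ω·m
A = 0.333 mm² = 3.330e-07 m²
L_max = V_max·A/(2·ρI) = (1.7)(3.330e-07)/(2×1.63×10^-8×4.33) = 4.01 m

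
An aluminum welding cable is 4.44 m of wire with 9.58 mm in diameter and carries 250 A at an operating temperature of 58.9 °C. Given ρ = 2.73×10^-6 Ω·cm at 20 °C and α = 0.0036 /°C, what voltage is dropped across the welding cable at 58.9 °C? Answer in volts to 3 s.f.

0.479 V

ρ = 2.73×10^-6 Ω·cm = 2.73×10^-8 Ω·m
A = π(d/2)² = π(4.7900e-03 m)² = 7.208e-05 m²
R₍20₎ = ρL/A = (2.73×10^-8)(4.44)/(7.208e-05) = 0.001682 Ω
R₍58.9₎ = R₍20₎(1 + αΔT) = 0.001682 × (1 + 0.0036×38.9) = 0.001917 Ω
V = IR = 250 × 0.001917 = 0.479 V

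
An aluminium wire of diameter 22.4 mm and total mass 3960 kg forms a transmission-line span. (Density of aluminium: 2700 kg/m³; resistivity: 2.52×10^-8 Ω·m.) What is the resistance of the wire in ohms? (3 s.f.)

0.238 Ω

A = π(d/2)² = π(1.1200e-02 m)² = 3.9408e-04 m²
L = m/(density·A) = 3960/(2700×3.9408e-04) = 3722 m
R = ρL/A = (2.52×10^-8)(3722)/(3.9408e-04) = 0.238 Ω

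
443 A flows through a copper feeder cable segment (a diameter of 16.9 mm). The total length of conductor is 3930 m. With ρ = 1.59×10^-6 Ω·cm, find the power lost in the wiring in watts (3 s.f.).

ρ = 1.59×10^-6 Ω·cm = 1.59×10^-8 Ω·m
A = π(d/2)² = π(8.4500e-03 m)² = 2.243e-04 m²
R = ρL/A = (1.59×10^-8)(3930)/(2.243e-04) = 0.2786 Ω
P = I²R = (443)² × 0.2786 = 54700 W

54700 W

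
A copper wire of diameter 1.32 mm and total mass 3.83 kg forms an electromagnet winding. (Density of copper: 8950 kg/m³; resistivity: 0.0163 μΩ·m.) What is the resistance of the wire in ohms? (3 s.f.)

ρ = 0.0163 μΩ·m = 1.63×10^-8 Ω·m
A = π(d/2)² = π(6.6000e-04 m)² = 1.3685e-06 m²
L = m/(density·A) = 3.83/(8950×1.3685e-06) = 312.7 m
R = ρL/A = (1.63×10^-8)(312.7)/(1.3685e-06) = 3.72 Ω

3.72 Ω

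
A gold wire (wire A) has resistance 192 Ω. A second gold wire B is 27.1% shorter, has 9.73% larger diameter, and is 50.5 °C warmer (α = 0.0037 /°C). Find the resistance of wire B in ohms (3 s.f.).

R ∝ ρL/d² with ρ ∝ (1+αΔT), so R_B/R_A = (1 − 27.1/100) × (1 + 9.73/100)⁻² × (1 + 0.0037×50.5)
= 0.729 × 0.8305 × 1.187 = 0.7186
R_B = 0.7186 × 192 = 138 Ω

138 Ω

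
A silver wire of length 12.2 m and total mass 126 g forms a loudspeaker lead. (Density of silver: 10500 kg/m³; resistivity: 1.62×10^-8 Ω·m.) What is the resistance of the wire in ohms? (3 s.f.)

A = m/(density·L) = 0.126/(10500×12.2) = 9.8361e-07 m²
R = ρL/A = (1.62×10^-8)(12.2)/(9.8361e-07) = 0.201 Ω

0.201 Ω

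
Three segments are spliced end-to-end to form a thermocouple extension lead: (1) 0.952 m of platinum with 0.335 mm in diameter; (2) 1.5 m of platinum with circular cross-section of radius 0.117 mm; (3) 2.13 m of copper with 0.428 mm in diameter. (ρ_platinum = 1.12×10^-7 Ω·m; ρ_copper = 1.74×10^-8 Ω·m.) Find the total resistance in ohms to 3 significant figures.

Seg 1: A = π(d/2)² = π(1.6750e-04 m)² = 8.814e-08 m²
R_1 = (1.12×10^-7)(0.952)/(8.814e-08) = 1.21 Ω
Seg 2: A = πr² = π(1.1700e-04 m)² = 4.301e-08 m²
R_2 = (1.12×10^-7)(1.5)/(4.301e-08) = 3.906 Ω
Seg 3: A = π(d/2)² = π(2.1400e-04 m)² = 1.439e-07 m²
R_3 = (1.74×10^-8)(2.13)/(1.439e-07) = 0.2576 Ω
R_total = R_1 + R_2 + R_3 = 5.37 Ω

5.37 Ω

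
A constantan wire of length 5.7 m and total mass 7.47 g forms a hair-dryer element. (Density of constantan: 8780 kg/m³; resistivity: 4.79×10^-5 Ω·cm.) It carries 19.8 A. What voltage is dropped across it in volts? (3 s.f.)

362 V

ρ = 4.79×10^-5 Ω·cm = 4.79×10^-7 Ω·m
A = m/(density·L) = 0.00747/(8780×5.7) = 1.4926e-07 m²
R = ρL/A = (4.79×10^-7)(5.7)/(1.4926e-07) = 18.29 Ω
V = IR = 19.8 × 18.29 = 362 V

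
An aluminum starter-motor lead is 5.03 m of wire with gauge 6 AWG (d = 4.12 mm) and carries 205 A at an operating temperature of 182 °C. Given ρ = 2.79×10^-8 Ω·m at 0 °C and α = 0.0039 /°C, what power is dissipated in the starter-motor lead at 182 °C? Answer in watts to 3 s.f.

A = π(4.12/2 mm)² = π(2.0600e-03 m)² = 1.333e-05 m²
R₍0₎ = ρL/A = (2.79×10^-8)(5.03)/(1.333e-05) = 0.01053 Ω
R₍182₎ = R₍0₎(1 + αΔT) = 0.01053 × (1 + 0.0039×182) = 0.018 Ω
P = I²R = (205)² × 0.018 = 756 W

756 W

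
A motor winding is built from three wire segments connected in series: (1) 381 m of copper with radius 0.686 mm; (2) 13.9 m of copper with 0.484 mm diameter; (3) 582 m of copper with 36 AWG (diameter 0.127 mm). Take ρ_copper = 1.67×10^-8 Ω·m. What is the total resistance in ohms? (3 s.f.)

Seg 1: A = πr² = π(6.8600e-04 m)² = 1.478e-06 m²
R_1 = (1.67×10^-8)(381)/(1.478e-06) = 4.304 Ω
Seg 2: A = π(d/2)² = π(2.4200e-04 m)² = 1.840e-07 m²
R_2 = (1.67×10^-8)(13.9)/(1.840e-07) = 1.262 Ω
Seg 3: A = π(0.127/2 mm)² = π(6.3500e-05 m)² = 1.267e-08 m²
R_3 = (1.67×10^-8)(582)/(1.267e-08) = 767.3 Ω
R_total = R_1 + R_2 + R_3 = 773 Ω

773 Ω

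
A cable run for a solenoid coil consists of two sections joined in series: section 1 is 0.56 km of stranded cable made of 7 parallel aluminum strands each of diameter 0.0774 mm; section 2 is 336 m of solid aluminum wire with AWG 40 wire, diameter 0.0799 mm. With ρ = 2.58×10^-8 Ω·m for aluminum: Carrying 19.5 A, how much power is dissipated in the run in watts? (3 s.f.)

Section 1: A_strand = π(3.8700e-05)² = 4.705e-09 m²; R₁ = ρL/(N·A_s) = (2.58×10^-8)(560)/(7×4.705e-09) = 438.7 Ω
Section 2: A = π(0.0799/2 mm)² = π(3.9950e-05 m)² = 5.014e-09 m²
R₂ = (2.58×10^-8)(336)/(5.014e-09) = 1729 Ω
R = R₁ + R₂ = 2168 Ω
P = I²R = (19.5)² × 2168 = 8.24×10^5 W

8.24×10^5 W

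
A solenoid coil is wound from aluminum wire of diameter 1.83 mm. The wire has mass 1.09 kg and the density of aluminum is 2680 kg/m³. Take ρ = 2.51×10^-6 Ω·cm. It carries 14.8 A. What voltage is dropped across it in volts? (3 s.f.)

ρ = 2.51×10^-6 Ω·cm = 2.51×10^-8 Ω·m
A = π(d/2)² = π(9.1500e-04 m)² = 2.6302e-06 m²
L = m/(density·A) = 1.09/(2680×2.6302e-06) = 154.6 m
R = ρL/A = (2.51×10^-8)(154.6)/(2.6302e-06) = 1.476 Ω
V = IR = 14.8 × 1.476 = 21.8 V

21.8 V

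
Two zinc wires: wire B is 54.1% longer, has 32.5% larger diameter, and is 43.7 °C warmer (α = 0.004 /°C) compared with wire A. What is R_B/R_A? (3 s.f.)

R ∝ ρL/d² with ρ ∝ (1+αΔT), so R_B/R_A = (1 + 54.1/100) × (1 + 32.5/100)⁻² × (1 + 0.004×43.7)
= 1.541 × 0.5696 × 1.175 = 1.03

1.03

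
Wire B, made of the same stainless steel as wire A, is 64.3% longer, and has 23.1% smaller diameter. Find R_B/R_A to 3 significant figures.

2.78

R ∝ L/d², so R_B/R_A = (1 + 64.3/100) × (1 − 23.1/100)⁻²
= 1.643 × 1.691 = 2.78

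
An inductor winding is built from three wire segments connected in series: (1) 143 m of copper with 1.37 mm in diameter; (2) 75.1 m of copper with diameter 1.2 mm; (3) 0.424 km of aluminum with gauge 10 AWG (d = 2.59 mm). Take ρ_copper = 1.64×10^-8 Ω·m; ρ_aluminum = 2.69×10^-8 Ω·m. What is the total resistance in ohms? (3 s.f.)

Seg 1: A = π(d/2)² = π(6.8500e-04 m)² = 1.474e-06 m²
R_1 = (1.64×10^-8)(143)/(1.474e-06) = 1.591 Ω
Seg 2: A = π(d/2)² = π(6.0000e-04 m)² = 1.131e-06 m²
R_2 = (1.64×10^-8)(75.1)/(1.131e-06) = 1.089 Ω
Seg 3: A = π(2.59/2 mm)² = π(1.2950e-03 m)² = 5.269e-06 m²
R_3 = (2.69×10^-8)(424)/(5.269e-06) = 2.165 Ω
R_total = R_1 + R_2 + R_3 = 4.84 Ω

4.84 Ω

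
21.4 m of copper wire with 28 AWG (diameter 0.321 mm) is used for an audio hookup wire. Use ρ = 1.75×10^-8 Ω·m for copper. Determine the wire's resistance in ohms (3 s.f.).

4.63 Ω

A = π(0.321/2 mm)² = π(1.6050e-04 m)² = 8.093e-08 m²
R = ρL/A = (1.75×10^-8)(21.4 m)/(8.093e-08 m²) = 4.63 Ω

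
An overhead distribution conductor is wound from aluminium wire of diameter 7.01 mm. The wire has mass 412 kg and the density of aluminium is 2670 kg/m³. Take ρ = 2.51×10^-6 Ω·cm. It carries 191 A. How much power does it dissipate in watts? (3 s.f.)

ρ = 2.51×10^-6 Ω·cm = 2.51×10^-8 Ω·m
A = π(d/2)² = π(3.5050e-03 m)² = 3.8595e-05 m²
L = m/(density·A) = 412/(2670×3.8595e-05) = 3998 m
R = ρL/A = (2.51×10^-8)(3998)/(3.8595e-05) = 2.6 Ω
P = I²R = (191)² × 2.6 = 94900 W

94900 W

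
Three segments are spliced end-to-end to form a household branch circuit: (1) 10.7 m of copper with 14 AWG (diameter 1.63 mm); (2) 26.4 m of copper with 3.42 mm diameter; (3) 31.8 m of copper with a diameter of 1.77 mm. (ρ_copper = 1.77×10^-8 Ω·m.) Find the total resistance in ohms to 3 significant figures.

Seg 1: A = π(1.63/2 mm)² = π(8.1500e-04 m)² = 2.087e-06 m²
R_1 = (1.77×10^-8)(10.7)/(2.087e-06) = 0.09076 Ω
Seg 2: A = π(d/2)² = π(1.7100e-03 m)² = 9.186e-06 m²
R_2 = (1.77×10^-8)(26.4)/(9.186e-06) = 0.05087 Ω
Seg 3: A = π(d/2)² = π(8.8500e-04 m)² = 2.461e-06 m²
R_3 = (1.77×10^-8)(31.8)/(2.461e-06) = 0.2288 Ω
R_total = R_1 + R_2 + R_3 = 0.370 Ω

0.370 Ω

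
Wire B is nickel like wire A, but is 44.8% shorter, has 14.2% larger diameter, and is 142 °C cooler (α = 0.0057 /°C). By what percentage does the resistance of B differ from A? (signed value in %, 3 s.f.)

R ∝ ρL/d² with ρ ∝ (1+αΔT), so R_B/R_A = (1 − 44.8/100) × (1 + 14.2/100)⁻² × (1 − 0.0057×142)
= 0.552 × 0.7668 × 0.1906 = 0.08067
(R_B − R_A)/R_A = 0.08067 − 1 = -91.9%

-91.9%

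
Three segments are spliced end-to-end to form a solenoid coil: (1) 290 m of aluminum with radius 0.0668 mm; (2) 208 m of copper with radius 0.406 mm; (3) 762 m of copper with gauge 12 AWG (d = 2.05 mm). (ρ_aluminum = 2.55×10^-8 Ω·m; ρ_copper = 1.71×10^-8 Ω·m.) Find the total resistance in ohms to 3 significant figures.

538 Ω

Seg 1: A = πr² = π(6.6800e-05 m)² = 1.402e-08 m²
R_1 = (2.55×10^-8)(290)/(1.402e-08) = 527.5 Ω
Seg 2: A = πr² = π(4.0600e-04 m)² = 5.178e-07 m²
R_2 = (1.71×10^-8)(208)/(5.178e-07) = 6.868 Ω
Seg 3: A = π(2.05/2 mm)² = π(1.0250e-03 m)² = 3.301e-06 m²
R_3 = (1.71×10^-8)(762)/(3.301e-06) = 3.948 Ω
R_total = R_1 + R_2 + R_3 = 538 Ω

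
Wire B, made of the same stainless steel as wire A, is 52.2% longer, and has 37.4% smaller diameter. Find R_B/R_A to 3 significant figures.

R ∝ L/d², so R_B/R_A = (1 + 52.2/100) × (1 − 37.4/100)⁻²
= 1.522 × 2.552 = 3.88

3.88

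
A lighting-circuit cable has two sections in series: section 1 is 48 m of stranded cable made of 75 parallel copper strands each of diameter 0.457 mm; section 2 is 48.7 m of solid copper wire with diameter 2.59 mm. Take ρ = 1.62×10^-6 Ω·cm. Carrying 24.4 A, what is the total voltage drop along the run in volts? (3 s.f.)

ρ = 1.62×10^-6 Ω·cm = 1.62×10^-8 Ω·m
Section 1: A_strand = π(2.2850e-04)² = 1.640e-07 m²; R₁ = ρL/(N·A_s) = (1.62×10^-8)(48)/(75×1.640e-07) = 0.06321 Ω
Section 2: A = π(d/2)² = π(1.2950e-03 m)² = 5.269e-06 m²
R₂ = (1.62×10^-8)(48.7)/(5.269e-06) = 0.1497 Ω
R = R₁ + R₂ = 0.213 Ω
V = IR = 24.4 × 0.213 = 5.20 V

5.20 V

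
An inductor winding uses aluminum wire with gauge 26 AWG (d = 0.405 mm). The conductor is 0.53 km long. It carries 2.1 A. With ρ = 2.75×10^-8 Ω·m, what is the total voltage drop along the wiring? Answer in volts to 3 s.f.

A = π(0.405/2 mm)² = π(2.0250e-04 m)² = 1.288e-07 m²
R = ρL/A = (2.75×10^-8)(530)/(1.288e-07) = 113.1 Ω
V = IR = 2.1 × 113.1 = 238 V

238 V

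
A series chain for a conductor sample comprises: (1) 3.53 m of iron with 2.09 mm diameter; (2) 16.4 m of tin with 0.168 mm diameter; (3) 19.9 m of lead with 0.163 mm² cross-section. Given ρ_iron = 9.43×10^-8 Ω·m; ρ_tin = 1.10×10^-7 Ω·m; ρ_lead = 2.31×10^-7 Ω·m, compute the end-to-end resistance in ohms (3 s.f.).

110 Ω

Seg 1: A = π(d/2)² = π(1.0450e-03 m)² = 3.431e-06 m²
R_1 = (9.43×10^-8)(3.53)/(3.431e-06) = 0.09703 Ω
Seg 2: A = π(d/2)² = π(8.4000e-05 m)² = 2.217e-08 m²
R_2 = (1.10×10^-7)(16.4)/(2.217e-08) = 81.38 Ω
Seg 3: A = 0.163 mm² = 1.630e-07 m²
R_3 = (2.31×10^-7)(19.9)/(1.630e-07) = 28.2 Ω
R_total = R_1 + R_2 + R_3 = 110 Ω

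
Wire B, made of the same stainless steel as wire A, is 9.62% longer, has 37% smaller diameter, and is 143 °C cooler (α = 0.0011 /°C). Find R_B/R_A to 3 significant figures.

2.33

R ∝ ρL/d² with ρ ∝ (1+αΔT), so R_B/R_A = (1 + 9.62/100) × (1 − 37/100)⁻² × (1 − 0.0011×143)
= 1.096 × 2.519 × 0.8427 = 2.33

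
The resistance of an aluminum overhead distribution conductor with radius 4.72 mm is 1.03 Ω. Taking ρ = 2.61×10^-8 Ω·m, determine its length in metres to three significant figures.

A = πr² = π(4.7200e-03 m)² = 6.999e-05 m²
L = RA/ρ = (1.03)(6.999e-05)/(2.61×10^-8) = 2760 m

2760 m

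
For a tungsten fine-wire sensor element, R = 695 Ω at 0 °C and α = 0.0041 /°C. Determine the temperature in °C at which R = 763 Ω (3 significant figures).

R = R₀(1 + α(T − T₀)) ⇒ T = T₀ + (R/R₀ − 1)/α
T = 0 + (763/695 − 1)/0.0041 = 0 + (0.09784)/0.0041 = 23.9 °C

23.9 °C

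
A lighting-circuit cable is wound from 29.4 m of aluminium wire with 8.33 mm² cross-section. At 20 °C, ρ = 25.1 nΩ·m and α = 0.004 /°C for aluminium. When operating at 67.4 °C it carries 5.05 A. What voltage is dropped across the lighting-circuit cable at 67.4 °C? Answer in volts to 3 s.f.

0.532 V

ρ = 25.1 nΩ·m = 2.51×10^-8 Ω·m
A = 8.33 mm² = 8.330e-06 m²
R₍20₎ = ρL/A = (2.51×10^-8)(29.4)/(8.330e-06) = 0.08859 Ω
R₍67.4₎ = R₍20₎(1 + αΔT) = 0.08859 × (1 + 0.004×47.4) = 0.1054 Ω
V = IR = 5.05 × 0.1054 = 0.532 V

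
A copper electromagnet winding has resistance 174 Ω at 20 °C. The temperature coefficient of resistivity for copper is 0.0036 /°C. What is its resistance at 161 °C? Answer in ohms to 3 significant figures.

ΔT = 161 − 20 = 141 °C
R = R₀(1 + αΔT) = 174 × (1 + 0.0036×141) = 174 × 1.508 = 262 Ω

262 Ω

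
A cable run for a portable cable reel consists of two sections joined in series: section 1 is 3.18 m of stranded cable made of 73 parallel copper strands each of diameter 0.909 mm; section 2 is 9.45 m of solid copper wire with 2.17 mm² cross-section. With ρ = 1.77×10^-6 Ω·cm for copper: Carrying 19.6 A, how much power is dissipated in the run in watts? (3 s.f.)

ρ = 1.77×10^-6 Ω·cm = 1.77×10^-8 Ω·m
Section 1: A_strand = π(4.5450e-04)² = 6.490e-07 m²; R₁ = ρL/(N·A_s) = (1.77×10^-8)(3.18)/(73×6.490e-07) = 0.001188 Ω
Section 2: A = 2.17 mm² = 2.170e-06 m²
R₂ = (1.77×10^-8)(9.45)/(2.170e-06) = 0.07708 Ω
R = R₁ + R₂ = 0.07827 Ω
P = I²R = (19.6)² × 0.07827 = 30.1 W

30.1 W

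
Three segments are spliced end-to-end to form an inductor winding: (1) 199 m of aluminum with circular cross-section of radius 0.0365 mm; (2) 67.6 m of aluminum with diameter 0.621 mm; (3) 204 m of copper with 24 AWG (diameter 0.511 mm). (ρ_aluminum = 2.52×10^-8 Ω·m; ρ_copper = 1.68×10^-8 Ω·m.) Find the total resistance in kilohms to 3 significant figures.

1.22 kΩ

Seg 1: A = πr² = π(3.6500e-05 m)² = 4.185e-09 m²
R_1 = (2.52×10^-8)(199)/(4.185e-09) = 1198 Ω
Seg 2: A = π(d/2)² = π(3.1050e-04 m)² = 3.029e-07 m²
R_2 = (2.52×10^-8)(67.6)/(3.029e-07) = 5.624 Ω
Seg 3: A = π(0.511/2 mm)² = π(2.5550e-04 m)² = 2.051e-07 m²
R_3 = (1.68×10^-8)(204)/(2.051e-07) = 16.71 Ω
R_total = R_1 + R_2 + R_3 = 1.22 kΩ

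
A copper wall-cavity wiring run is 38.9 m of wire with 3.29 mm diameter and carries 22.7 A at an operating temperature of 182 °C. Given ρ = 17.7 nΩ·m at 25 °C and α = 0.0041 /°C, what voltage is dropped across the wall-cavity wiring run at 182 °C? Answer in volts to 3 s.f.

ρ = 17.7 nΩ·m = 1.77×10^-8 Ω·m
A = π(d/2)² = π(1.6450e-03 m)² = 8.501e-06 m²
R₍25₎ = ρL/A = (1.77×10^-8)(38.9)/(8.501e-06) = 0.08099 Ω
R₍182₎ = R₍25₎(1 + αΔT) = 0.08099 × (1 + 0.0041×157) = 0.1331 Ω
V = IR = 22.7 × 0.1331 = 3.02 V

3.02 V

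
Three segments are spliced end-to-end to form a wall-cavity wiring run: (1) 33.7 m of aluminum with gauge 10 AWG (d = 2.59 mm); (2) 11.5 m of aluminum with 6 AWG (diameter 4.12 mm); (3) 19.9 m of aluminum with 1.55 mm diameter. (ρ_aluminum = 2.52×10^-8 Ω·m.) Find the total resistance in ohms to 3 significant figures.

0.449 Ω

Seg 1: A = π(2.59/2 mm)² = π(1.2950e-03 m)² = 5.269e-06 m²
R_1 = (2.52×10^-8)(33.7)/(5.269e-06) = 0.1612 Ω
Seg 2: A = π(4.12/2 mm)² = π(2.0600e-03 m)² = 1.333e-05 m²
R_2 = (2.52×10^-8)(11.5)/(1.333e-05) = 0.02174 Ω
Seg 3: A = π(d/2)² = π(7.7500e-04 m)² = 1.887e-06 m²
R_3 = (2.52×10^-8)(19.9)/(1.887e-06) = 0.2658 Ω
R_total = R_1 + R_2 + R_3 = 0.449 Ω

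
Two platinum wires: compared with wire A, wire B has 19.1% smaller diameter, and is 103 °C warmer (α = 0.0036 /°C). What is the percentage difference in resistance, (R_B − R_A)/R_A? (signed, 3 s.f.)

R ∝ ρL/d² with ρ ∝ (1+αΔT), so R_B/R_A = (1 − 19.1/100)⁻² × (1 + 0.0036×103)
= 1.528 × 1.371 = 2.095
(R_B − R_A)/R_A = 2.095 − 1 = 109%

109%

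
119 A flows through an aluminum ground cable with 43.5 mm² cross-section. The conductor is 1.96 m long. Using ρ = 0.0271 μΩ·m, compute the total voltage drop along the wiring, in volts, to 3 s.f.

ρ = 0.0271 μΩ·m = 2.71×10^-8 Ω·m
A = 43.5 mm² = 4.350e-05 m²
R = ρL/A = (2.71×10^-8)(1.96)/(4.350e-05) = 0.001221 Ω
V = IR = 119 × 0.001221 = 0.145 V

0.145 V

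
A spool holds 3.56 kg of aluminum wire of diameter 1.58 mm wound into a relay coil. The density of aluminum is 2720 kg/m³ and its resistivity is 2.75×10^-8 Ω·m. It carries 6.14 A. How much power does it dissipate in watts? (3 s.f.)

353 W

A = π(d/2)² = π(7.9000e-04 m)² = 1.9607e-06 m²
L = m/(density·A) = 3.56/(2720×1.9607e-06) = 667.5 m
R = ρL/A = (2.75×10^-8)(667.5)/(1.9607e-06) = 9.363 Ω
P = I²R = (6.14)² × 9.363 = 353 W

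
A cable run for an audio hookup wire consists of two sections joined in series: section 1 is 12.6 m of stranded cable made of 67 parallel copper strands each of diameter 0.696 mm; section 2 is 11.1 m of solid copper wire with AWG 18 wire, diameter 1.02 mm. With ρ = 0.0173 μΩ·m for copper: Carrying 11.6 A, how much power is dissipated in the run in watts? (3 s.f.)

32.8 W

ρ = 0.0173 μΩ·m = 1.73×10^-8 Ω·m
Section 1: A_strand = π(3.4800e-04)² = 3.805e-07 m²; R₁ = ρL/(N·A_s) = (1.73×10^-8)(12.6)/(67×3.805e-07) = 0.008551 Ω
Section 2: A = π(1.02/2 mm)² = π(5.1000e-04 m)² = 8.171e-07 m²
R₂ = (1.73×10^-8)(11.1)/(8.171e-07) = 0.235 Ω
R = R₁ + R₂ = 0.2436 Ω
P = I²R = (11.6)² × 0.2436 = 32.8 W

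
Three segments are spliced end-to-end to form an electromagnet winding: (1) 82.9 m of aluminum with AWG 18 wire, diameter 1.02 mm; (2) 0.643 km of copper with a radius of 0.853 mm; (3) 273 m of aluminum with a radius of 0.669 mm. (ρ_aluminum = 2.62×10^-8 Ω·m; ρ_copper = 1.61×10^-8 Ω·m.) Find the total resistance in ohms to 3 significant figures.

Seg 1: A = π(1.02/2 mm)² = π(5.1000e-04 m)² = 8.171e-07 m²
R_1 = (2.62×10^-8)(82.9)/(8.171e-07) = 2.658 Ω
Seg 2: A = πr² = π(8.5300e-04 m)² = 2.286e-06 m²
R_2 = (1.61×10^-8)(643)/(2.286e-06) = 4.529 Ω
Seg 3: A = πr² = π(6.6900e-04 m)² = 1.406e-06 m²
R_3 = (2.62×10^-8)(273)/(1.406e-06) = 5.087 Ω
R_total = R_1 + R_2 + R_3 = 12.3 Ω

12.3 Ω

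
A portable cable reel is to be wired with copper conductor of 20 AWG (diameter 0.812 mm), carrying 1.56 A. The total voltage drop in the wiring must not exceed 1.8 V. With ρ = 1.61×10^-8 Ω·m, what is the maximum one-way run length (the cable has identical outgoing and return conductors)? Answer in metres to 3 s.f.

A = π(0.812/2 mm)² = π(4.0600e-04 m)² = 5.178e-07 m²
L_max = V_max·A/(2·ρI) = (1.8)(5.178e-07)/(2×1.61×10^-8×1.56) = 18.6 m

18.6 m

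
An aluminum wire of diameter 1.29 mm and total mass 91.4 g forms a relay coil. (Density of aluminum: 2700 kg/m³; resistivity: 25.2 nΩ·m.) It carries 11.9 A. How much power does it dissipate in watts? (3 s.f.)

ρ = 25.2 nΩ·m = 2.52×10^-8 Ω·m
A = π(d/2)² = π(6.4500e-04 m)² = 1.3070e-06 m²
L = m/(density·A) = 0.0914/(2700×1.3070e-06) = 25.9 m
R = ρL/A = (2.52×10^-8)(25.9)/(1.3070e-06) = 0.4994 Ω
P = I²R = (11.9)² × 0.4994 = 70.7 W

70.7 W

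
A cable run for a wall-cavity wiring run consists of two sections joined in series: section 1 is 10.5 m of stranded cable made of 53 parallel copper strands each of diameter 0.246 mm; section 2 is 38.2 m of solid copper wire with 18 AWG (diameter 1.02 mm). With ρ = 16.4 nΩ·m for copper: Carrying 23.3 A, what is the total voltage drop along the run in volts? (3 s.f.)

ρ = 16.4 nΩ·m = 1.64×10^-8 Ω·m
Section 1: A_strand = π(1.2300e-04)² = 4.753e-08 m²; R₁ = ρL/(N·A_s) = (1.64×10^-8)(10.5)/(53×4.753e-08) = 0.06836 Ω
Section 2: A = π(1.02/2 mm)² = π(5.1000e-04 m)² = 8.171e-07 m²
R₂ = (1.64×10^-8)(38.2)/(8.171e-07) = 0.7667 Ω
R = R₁ + R₂ = 0.835 Ω
V = IR = 23.3 × 0.835 = 19.5 V

19.5 V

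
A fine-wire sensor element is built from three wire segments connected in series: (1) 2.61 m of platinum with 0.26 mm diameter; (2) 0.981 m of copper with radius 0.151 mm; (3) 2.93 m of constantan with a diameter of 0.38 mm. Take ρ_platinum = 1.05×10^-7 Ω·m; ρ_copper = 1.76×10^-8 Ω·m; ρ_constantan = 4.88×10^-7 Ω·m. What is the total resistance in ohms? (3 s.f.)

18.0 Ω

Seg 1: A = π(d/2)² = π(1.3000e-04 m)² = 5.309e-08 m²
R_1 = (1.05×10^-7)(2.61)/(5.309e-08) = 5.162 Ω
Seg 2: A = πr² = π(1.5100e-04 m)² = 7.163e-08 m²
R_2 = (1.76×10^-8)(0.981)/(7.163e-08) = 0.241 Ω
Seg 3: A = π(d/2)² = π(1.9000e-04 m)² = 1.134e-07 m²
R_3 = (4.88×10^-7)(2.93)/(1.134e-07) = 12.61 Ω
R_total = R_1 + R_2 + R_3 = 18.0 Ω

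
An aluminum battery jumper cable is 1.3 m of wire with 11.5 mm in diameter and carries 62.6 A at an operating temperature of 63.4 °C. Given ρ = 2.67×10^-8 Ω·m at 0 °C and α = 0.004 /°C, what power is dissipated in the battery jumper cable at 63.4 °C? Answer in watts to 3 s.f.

A = π(d/2)² = π(5.7500e-03 m)² = 1.039e-04 m²
R₍0₎ = ρL/A = (2.67×10^-8)(1.3)/(1.039e-04) = 3.342×10^-4 Ω
R₍63.4₎ = R₍0₎(1 + αΔT) = 3.342×10^-4 × (1 + 0.004×63.4) = 4.189×10^-4 Ω
P = I²R = (62.6)² × 4.189×10^-4 = 1.64 W

1.64 W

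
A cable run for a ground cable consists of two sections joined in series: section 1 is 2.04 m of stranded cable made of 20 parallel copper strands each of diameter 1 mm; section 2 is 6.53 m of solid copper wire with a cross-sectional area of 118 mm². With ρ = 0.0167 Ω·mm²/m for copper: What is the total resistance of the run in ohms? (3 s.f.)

ρ = 0.0167 Ω·mm²/m = 1.67×10^-8 Ω·m
Section 1: A_strand = π(5.0000e-04)² = 7.854e-07 m²; R₁ = ρL/(N·A_s) = (1.67×10^-8)(2.04)/(20×7.854e-07) = 0.002169 Ω
Section 2: A = 118 mm² = 1.180e-04 m²
R₂ = (1.67×10^-8)(6.53)/(1.180e-04) = 9.242×10^-4 Ω
R = R₁ + R₂ = 0.00309 Ω

0.00309 Ω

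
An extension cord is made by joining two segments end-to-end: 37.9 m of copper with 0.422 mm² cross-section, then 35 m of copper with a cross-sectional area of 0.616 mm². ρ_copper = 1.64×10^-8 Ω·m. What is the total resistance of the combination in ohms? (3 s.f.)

Segment 1: A = 0.422 mm² = 4.220e-07 m²
R₁ = ρL/A = (1.64×10^-8)(37.9)/(4.220e-07) = 1.473 Ω
Segment 2: A = 0.616 mm² = 6.160e-07 m²
R₂ = (1.64×10^-8)(35)/(6.160e-07) = 0.9318 Ω
R = R₁ + R₂ = 2.40 Ω

2.40 Ω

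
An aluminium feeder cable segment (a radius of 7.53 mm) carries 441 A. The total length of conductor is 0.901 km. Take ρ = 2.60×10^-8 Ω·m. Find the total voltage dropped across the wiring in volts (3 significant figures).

A = πr² = π(7.5300e-03 m)² = 1.781e-04 m²
R = ρL/A = (2.60×10^-8)(901)/(1.781e-04) = 0.1315 Ω
V = IR = 441 × 0.1315 = 58.0 V

58.0 V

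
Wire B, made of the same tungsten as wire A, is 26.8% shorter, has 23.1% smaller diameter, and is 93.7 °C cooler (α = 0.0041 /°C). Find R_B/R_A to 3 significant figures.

0.762

R ∝ ρL/d² with ρ ∝ (1+αΔT), so R_B/R_A = (1 − 26.8/100) × (1 − 23.1/100)⁻² × (1 − 0.0041×93.7)
= 0.732 × 1.691 × 0.6158 = 0.762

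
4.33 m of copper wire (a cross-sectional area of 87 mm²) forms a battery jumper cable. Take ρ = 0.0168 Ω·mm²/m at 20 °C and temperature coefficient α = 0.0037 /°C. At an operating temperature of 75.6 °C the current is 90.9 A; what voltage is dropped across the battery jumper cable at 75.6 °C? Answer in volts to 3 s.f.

0.0916 V

ρ = 0.0168 Ω·mm²/m = 1.68×10^-8 Ω·m
A = 87 mm² = 8.700e-05 m²
R₍20₎ = ρL/A = (1.68×10^-8)(4.33)/(8.700e-05) = 8.361×10^-4 Ω
R₍75.6₎ = R₍20₎(1 + αΔT) = 8.361×10^-4 × (1 + 0.0037×55.6) = 0.001008 Ω
V = IR = 90.9 × 0.001008 = 0.0916 V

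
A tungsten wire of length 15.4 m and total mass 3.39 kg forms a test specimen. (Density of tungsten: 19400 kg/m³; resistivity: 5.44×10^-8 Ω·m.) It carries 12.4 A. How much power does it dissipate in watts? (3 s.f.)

A = m/(density·L) = 3.39/(19400×15.4) = 1.1347e-05 m²
R = ρL/A = (5.44×10^-8)(15.4)/(1.1347e-05) = 0.07383 Ω
P = I²R = (12.4)² × 0.07383 = 11.4 W

11.4 W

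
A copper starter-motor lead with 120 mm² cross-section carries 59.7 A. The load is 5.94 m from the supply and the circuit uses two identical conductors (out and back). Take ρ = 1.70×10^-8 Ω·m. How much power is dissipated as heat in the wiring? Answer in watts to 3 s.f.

A = 120 mm² = 1.200e-04 m²
Total conductor length (both ways) L = 2 × 5.94 = 11.88 m
R = ρL/A = (1.70×10^-8)(11.88)/(1.200e-04) = 0.001683 Ω
P = I²R = (59.7)² × 0.001683 = 6.00 W

6.00 W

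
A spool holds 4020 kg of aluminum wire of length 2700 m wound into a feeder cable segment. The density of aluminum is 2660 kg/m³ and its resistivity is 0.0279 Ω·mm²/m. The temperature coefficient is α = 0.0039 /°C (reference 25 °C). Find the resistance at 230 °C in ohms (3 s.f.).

ρ = 0.0279 Ω·mm²/m = 2.79×10^-8 Ω·m
A = m/(density·L) = 4020/(2660×2700) = 5.5973e-04 m²
R = ρL/A = (2.79×10^-8)(2700)/(5.5973e-04) = 0.1346 Ω
R(230 °C) = 0.1346 × (1 + 0.0039×205) = 0.242 Ω

0.242 Ω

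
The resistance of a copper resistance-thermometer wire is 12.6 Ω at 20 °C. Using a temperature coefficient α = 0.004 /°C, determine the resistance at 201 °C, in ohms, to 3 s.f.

21.7 Ω

ΔT = 201 − 20 = 181 °C
R = R₀(1 + αΔT) = 12.6 × (1 + 0.004×181) = 12.6 × 1.724 = 21.7 Ω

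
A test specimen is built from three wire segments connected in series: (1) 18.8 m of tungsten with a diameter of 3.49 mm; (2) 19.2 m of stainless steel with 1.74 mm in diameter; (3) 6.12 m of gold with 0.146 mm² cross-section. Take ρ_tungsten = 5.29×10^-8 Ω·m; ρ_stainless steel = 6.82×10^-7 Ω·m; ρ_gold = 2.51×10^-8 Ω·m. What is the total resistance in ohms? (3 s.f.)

Seg 1: A = π(d/2)² = π(1.7450e-03 m)² = 9.566e-06 m²
R_1 = (5.29×10^-8)(18.8)/(9.566e-06) = 0.104 Ω
Seg 2: A = π(d/2)² = π(8.7000e-04 m)² = 2.378e-06 m²
R_2 = (6.82×10^-7)(19.2)/(2.378e-06) = 5.507 Ω
Seg 3: A = 0.146 mm² = 1.460e-07 m²
R_3 = (2.51×10^-8)(6.12)/(1.460e-07) = 1.052 Ω
R_total = R_1 + R_2 + R_3 = 6.66 Ω

6.66 Ω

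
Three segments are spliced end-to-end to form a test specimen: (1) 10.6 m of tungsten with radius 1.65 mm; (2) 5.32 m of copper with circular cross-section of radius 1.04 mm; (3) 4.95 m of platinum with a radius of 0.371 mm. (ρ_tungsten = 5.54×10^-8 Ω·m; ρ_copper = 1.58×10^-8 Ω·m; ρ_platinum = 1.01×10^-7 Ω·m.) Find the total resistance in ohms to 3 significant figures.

Seg 1: A = πr² = π(1.6500e-03 m)² = 8.553e-06 m²
R_1 = (5.54×10^-8)(10.6)/(8.553e-06) = 0.06866 Ω
Seg 2: A = πr² = π(1.0400e-03 m)² = 3.398e-06 m²
R_2 = (1.58×10^-8)(5.32)/(3.398e-06) = 0.02474 Ω
Seg 3: A = πr² = π(3.7100e-04 m)² = 4.324e-07 m²
R_3 = (1.01×10^-7)(4.95)/(4.324e-07) = 1.156 Ω
R_total = R_1 + R_2 + R_3 = 1.25 Ω

1.25 Ω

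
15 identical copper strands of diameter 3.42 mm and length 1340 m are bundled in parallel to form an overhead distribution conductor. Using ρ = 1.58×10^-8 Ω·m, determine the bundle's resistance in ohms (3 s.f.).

0.154 Ω

A_strand = π(1.7100e-03 m)² = 9.186e-06 m²
R_strand = ρL/A = (1.58×10^-8)(1340)/(9.186e-06) = 2.305 Ω
R_total = R_strand/N = 2.305/15 = 0.154 Ω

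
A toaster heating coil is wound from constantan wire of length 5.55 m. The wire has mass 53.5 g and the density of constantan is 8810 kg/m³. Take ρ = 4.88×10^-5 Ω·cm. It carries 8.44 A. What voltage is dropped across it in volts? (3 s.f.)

20.9 V

ρ = 4.88×10^-5 Ω·cm = 4.88×10^-7 Ω·m
A = m/(density·L) = 0.0535/(8810×5.55) = 1.0942e-06 m²
R = ρL/A = (4.88×10^-7)(5.55)/(1.0942e-06) = 2.475 Ω
V = IR = 8.44 × 2.475 = 20.9 V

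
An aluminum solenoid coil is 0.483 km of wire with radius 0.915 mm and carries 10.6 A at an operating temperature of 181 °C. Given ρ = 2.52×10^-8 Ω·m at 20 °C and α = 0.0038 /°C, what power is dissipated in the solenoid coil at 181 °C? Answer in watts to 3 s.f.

838 W

A = πr² = π(9.1500e-04 m)² = 2.630e-06 m²
R₍20₎ = ρL/A = (2.52×10^-8)(483)/(2.630e-06) = 4.628 Ω
R₍181₎ = R₍20₎(1 + αΔT) = 4.628 × (1 + 0.0038×161) = 7.459 Ω
P = I²R = (10.6)² × 7.459 = 838 W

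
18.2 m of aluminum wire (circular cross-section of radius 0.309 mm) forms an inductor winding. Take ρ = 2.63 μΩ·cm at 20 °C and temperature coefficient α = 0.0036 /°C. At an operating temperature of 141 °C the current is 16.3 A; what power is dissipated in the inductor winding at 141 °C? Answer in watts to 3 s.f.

ρ = 2.63 μΩ·cm = 2.63×10^-8 Ω·m
A = πr² = π(3.0900e-04 m)² = 3.000e-07 m²
R₍20₎ = ρL/A = (2.63×10^-8)(18.2)/(3.000e-07) = 1.596 Ω
R₍141₎ = R₍20₎(1 + αΔT) = 1.596 × (1 + 0.0036×121) = 2.291 Ω
P = I²R = (16.3)² × 2.291 = 609 W

609 W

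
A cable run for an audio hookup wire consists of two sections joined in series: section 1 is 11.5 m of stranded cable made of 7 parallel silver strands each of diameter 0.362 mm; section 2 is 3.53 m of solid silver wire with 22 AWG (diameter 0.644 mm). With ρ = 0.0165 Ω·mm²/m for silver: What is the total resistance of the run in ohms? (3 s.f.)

0.442 Ω

ρ = 0.0165 Ω·mm²/m = 1.65×10^-8 Ω·m
Section 1: A_strand = π(1.8100e-04)² = 1.029e-07 m²; R₁ = ρL/(N·A_s) = (1.65×10^-8)(11.5)/(7×1.029e-07) = 0.2634 Ω
Section 2: A = π(0.644/2 mm)² = π(3.2200e-04 m)² = 3.257e-07 m²
R₂ = (1.65×10^-8)(3.53)/(3.257e-07) = 0.1788 Ω
R = R₁ + R₂ = 0.442 Ω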